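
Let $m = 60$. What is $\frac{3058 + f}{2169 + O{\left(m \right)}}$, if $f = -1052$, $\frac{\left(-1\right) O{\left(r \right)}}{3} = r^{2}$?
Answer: $- \frac{2006}{8631} \approx -0.23242$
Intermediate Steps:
$O{\left(r \right)} = - 3 r^{2}$
$\frac{3058 + f}{2169 + O{\left(m \right)}} = \frac{3058 - 1052}{2169 - 3 \cdot 60^{2}} = \frac{2006}{2169 - 10800} = \frac{2006}{-8631} = 2006 \left(- \frac{1}{8631}\right) = - \frac{2006}{8631}$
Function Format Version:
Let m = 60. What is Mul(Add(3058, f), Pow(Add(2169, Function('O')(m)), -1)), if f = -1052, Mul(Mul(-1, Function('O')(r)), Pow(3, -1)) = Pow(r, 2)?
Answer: Rational(-2006, 8631) ≈ -0.23242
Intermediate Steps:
Function('O')(r) = Mul(-3, Pow(r, 2))
Mul(Add(3058, f), Pow(Add(2169, Function('O')(m)), -1)) = Mul(Add(3058, -1052), Pow(Add(2169, Mul(-3, Pow(60, 2))), -1)) = Mul(2006, Pow(Add(2169, Mul(-3, 3600)), -1)) = Mul(2006, Pow(Add(2169, -10800), -1)) = Mul(2006, Pow(-8631, -1)) = Mul(2006, Rational(-1, 8631)) = Rational(-2006, 8631)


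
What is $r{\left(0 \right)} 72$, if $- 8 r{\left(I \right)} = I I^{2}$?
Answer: $0$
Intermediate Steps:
$r{\left(I \right)} = - \frac{I^{3}}{8}$ ($r{\left(I \right)} = - \frac{I I^{2}}{8} = - \frac{I^{3}}{8}$)
$r{\left(0 \right)} 72 = - \frac{0^{3}}{8} \cdot 72 = \left(- \frac{1}{8}\right) 0 \cdot 72 = 0 \cdot 72 = 0$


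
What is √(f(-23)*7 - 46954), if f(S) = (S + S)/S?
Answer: 2*I*√11735 ≈ 216.66*I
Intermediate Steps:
f(S) = 2 (f(S) = (2*S)/S = 2)
√(f(-23)*7 - 46954) = √(2*7 - 46954) = √(14 - 46954) = √(-46940) = 2*I*√11735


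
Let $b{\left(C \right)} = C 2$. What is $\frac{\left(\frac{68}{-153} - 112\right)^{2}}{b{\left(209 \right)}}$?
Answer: $\frac{46552}{1539} \approx 30.248$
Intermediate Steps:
$b{\left(C \right)} = 2 C$
$\frac{\left(\frac{68}{-153} - 112\right)^{2}}{b{\left(209 \right)}} = \frac{\left(\frac{68}{-153} - 112\right)^{2}}{2 \cdot 209} = \frac{\left(68 \left(- \frac{1}{153}\right) - 112\right)^{2}}{418} = \left(- \frac{4}{9} - 112\right)^{2} \cdot \frac{1}{418} = \left(- \frac{1012}{9}\right)^{2} \cdot \frac{1}{418} = \frac{1024144}{81} \cdot \frac{1}{418} = \frac{46552}{1539}$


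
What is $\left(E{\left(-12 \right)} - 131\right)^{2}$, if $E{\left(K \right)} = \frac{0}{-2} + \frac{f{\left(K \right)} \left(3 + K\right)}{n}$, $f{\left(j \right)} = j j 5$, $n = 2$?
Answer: $11363641$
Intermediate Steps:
$f{\left(j \right)} = 5 j^{2}$ ($f{\left(j \right)} = j^{2} \cdot 5 = 5 j^{2}$)
$E{\left(K \right)} = \frac{5 K^{2} \left(3 + K\right)}{2}$ ($E{\left(K \right)} = \frac{0}{-2} + \frac{5 K^{2} \left(3 + K\right)}{2} = 0 \left(- \frac{1}{2}\right) + 5 K^{2} \left(3 + K\right) \frac{1}{2} = 0 + \frac{5 K^{2} \left(3 + K\right)}{2} = \frac{5 K^{2} \left(3 + K\right)}{2}$)
$\left(E{\left(-12 \right)} - 131\right)^{2} = \left(\frac{5 \left(-12\right)^{2} \left(3 - 12\right)}{2} - 131\right)^{2} = \left(\frac{5}{2} \cdot 144 \left(-9\right) - 131\right)^{2} = \left(-3240 - 131\right)^{2} = \left(-3371\right)^{2} = 11363641$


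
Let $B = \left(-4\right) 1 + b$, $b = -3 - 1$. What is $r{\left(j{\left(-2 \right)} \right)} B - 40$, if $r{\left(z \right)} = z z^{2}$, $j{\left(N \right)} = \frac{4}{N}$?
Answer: $24$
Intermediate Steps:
$b = -4$ ($b = -3 - 1 = -4$)
$r{\left(z \right)} = z^{3}$
$B = -8$ ($B = \left(-4\right) 1 - 4 = -4 - 4 = -8$)
$r{\left(j{\left(-2 \right)} \right)} B - 40 = \left(\frac{4}{-2}\right)^{3} \left(-8\right) - 40 = \left(4 \left(- \frac{1}{2}\right)\right)^{3} \left(-8\right) - 40 = \left(-2\right)^{3} \left(-8\right) - 40 = \left(-8\right) \left(-8\right) - 40 = 64 - 40 = 24$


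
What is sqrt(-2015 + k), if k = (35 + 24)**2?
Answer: sqrt(1466) ≈ 38.288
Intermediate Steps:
k = 3481 (k = 59**2 = 3481)
sqrt(-2015 + k) = sqrt(-2015 + 3481) = sqrt(1466)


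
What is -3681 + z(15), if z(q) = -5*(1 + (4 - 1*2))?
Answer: -3696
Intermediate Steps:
z(q) = -15 (z(q) = -5*(1 + (4 - 2)) = -5*(1 + 2) = -5*3 = -15)
-3681 + z(15) = -3681 - 15 = -3696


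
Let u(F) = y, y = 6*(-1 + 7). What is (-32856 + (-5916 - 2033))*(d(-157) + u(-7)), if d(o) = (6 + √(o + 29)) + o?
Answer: 4692575 - 326440*I*√2 ≈ 4.6926e+6 - 4.6166e+5*I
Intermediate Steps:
y = 36 (y = 6*6 = 36)
d(o) = 6 + o + √(29 + o) (d(o) = (6 + √(29 + o)) + o = 6 + o + √(29 + o))
u(F) = 36
(-32856 + (-5916 - 2033))*(d(-157) + u(-7)) = (-32856 + (-5916 - 2033))*((6 - 157 + √(29 - 157)) + 36) = (-32856 - 7949)*((6 - 157 + √(-128)) + 36) = -40805*((6 - 157 + 8*I*√2) + 36) = -40805*((-151 + 8*I*√2) + 36) = -40805*(-115 + 8*I*√2) = 4692575 - 326440*I*√2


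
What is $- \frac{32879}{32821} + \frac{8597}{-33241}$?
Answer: $- \frac{1375092976}{1091002861} \approx -1.2604$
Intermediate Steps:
$- \frac{32879}{32821} + \frac{8597}{-33241} = \left(-32879\right) \frac{1}{32821} + 8597 \left(- \frac{1}{33241}\right) = - \frac{32879}{32821} - \frac{8597}{33241} = - \frac{1375092976}{1091002861}$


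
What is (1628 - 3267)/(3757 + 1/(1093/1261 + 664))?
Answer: -1374132683/3149858790 ≈ -0.43625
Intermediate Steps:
(1628 - 3267)/(3757 + 1/(1093/1261 + 664)) = -1639/(3757 + 1/(1093*(1/1261) + 664)) = -1639/(3757 + 1/(1093/1261 + 664)) = -1639/(3757 + 1/(838397/1261)) = -1639/(3757 + 1261/838397) = -1639/3149858790/838397 = -1639*838397/3149858790 = -1374132683/3149858790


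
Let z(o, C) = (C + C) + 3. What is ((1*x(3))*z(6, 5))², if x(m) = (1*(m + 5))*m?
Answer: 97344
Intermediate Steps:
z(o, C) = 3 + 2*C (z(o, C) = 2*C + 3 = 3 + 2*C)
x(m) = m*(5 + m) (x(m) = (1*(5 + m))*m = (5 + m)*m = m*(5 + m))
((1*x(3))*z(6, 5))² = ((1*(3*(5 + 3)))*(3 + 2*5))² = ((1*(3*8))*(3 + 10))² = ((1*24)*13)² = (24*13)² = 312² = 97344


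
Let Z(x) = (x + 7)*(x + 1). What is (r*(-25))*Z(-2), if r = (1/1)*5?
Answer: 625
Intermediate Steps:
Z(x) = (1 + x)*(7 + x) (Z(x) = (7 + x)*(1 + x) = (1 + x)*(7 + x))
r = 5 (r = (1*1)*5 = 1*5 = 5)
(r*(-25))*Z(-2) = (5*(-25))*(7 + (-2)² + 8*(-2)) = -125*(7 + 4 - 16) = -125*(-5) = 625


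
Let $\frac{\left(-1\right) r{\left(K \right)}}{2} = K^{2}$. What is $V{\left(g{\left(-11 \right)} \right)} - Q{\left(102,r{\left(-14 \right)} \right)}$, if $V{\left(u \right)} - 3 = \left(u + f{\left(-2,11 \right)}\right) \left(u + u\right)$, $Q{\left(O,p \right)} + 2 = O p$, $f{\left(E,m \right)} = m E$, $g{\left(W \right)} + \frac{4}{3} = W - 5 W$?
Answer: $\frac{375773}{9} \approx 41753.0$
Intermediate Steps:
$g{\left(W \right)} = - \frac{4}{3} - 4 W$ ($g{\left(W \right)} = - \frac{4}{3} + \left(W - 5 W\right) = - \frac{4}{3} - 4 W$)
$r{\left(K \right)} = - 2 K^{2}$
$f{\left(E,m \right)} = E m$
$Q{\left(O,p \right)} = -2 + O p$
$V{\left(u \right)} = 3 + 2 u \left(-22 + u\right)$ ($V{\left(u \right)} = 3 + \left(u - 22\right) \left(u + u\right) = 3 + \left(u - 22\right) 2 u = 3 + \left(-22 + u\right) 2 u = 3 + 2 u \left(-22 + u\right)$)
$V{\left(g{\left(-11 \right)} \right)} - Q{\left(102,r{\left(-14 \right)} \right)} = \left(3 - 44 \left(- \frac{4}{3} - -44\right) + 2 \left(- \frac{4}{3} - -44\right)^{2}\right) - \left(-2 + 102 \left(- 2 \left(-14\right)^{2}\right)\right) = \left(3 - 44 \left(- \frac{4}{3} + 44\right) + 2 \left(- \frac{4}{3} + 44\right)^{2}\right) - \left(-2 + 102 \left(\left(-2\right) 196\right)\right) = \left(3 - \frac{5632}{3} + 2 \left(\frac{128}{3}\right)^{2}\right) - \left(-2 + 102 \left(-392\right)\right) = \left(3 - \frac{5632}{3} + 2 \cdot \frac{16384}{9}\right) - \left(-2 - 39984\right) = \left(3 - \frac{5632}{3} + \frac{32768}{9}\right) - -39986 = \frac{15899}{9} + 39986 = \frac{375773}{9}$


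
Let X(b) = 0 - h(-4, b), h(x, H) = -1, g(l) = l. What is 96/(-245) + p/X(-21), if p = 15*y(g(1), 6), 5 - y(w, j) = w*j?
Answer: -3771/245 ≈ -15.392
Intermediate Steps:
y(w, j) = 5 - j*w (y(w, j) = 5 - w*j = 5 - j*w)
p = -15 (p = 15*(5 - 1*6*1) = 15*(5 - 6) = 15*(-1) = -15)
X(b) = 1 (X(b) = 0 - 1*(-1) = 0 + 1 = 1)
96/(-245) + p/X(-21) = 96/(-245) - 15/1 = 96*(-1/245) - 15*1 = -96/245 - 15 = -3771/245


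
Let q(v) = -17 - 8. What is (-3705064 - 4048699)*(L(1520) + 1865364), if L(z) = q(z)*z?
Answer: -14168947370732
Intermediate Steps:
q(v) = -25
L(z) = -25*z
(-3705064 - 4048699)*(L(1520) + 1865364) = (-3705064 - 4048699)*(-25*1520 + 1865364) = -7753763*(-38000 + 1865364) = -7753763*1827364 = -14168947370732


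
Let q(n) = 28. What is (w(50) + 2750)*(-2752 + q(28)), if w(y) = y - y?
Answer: -7491000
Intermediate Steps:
w(y) = 0
(w(50) + 2750)*(-2752 + q(28)) = (0 + 2750)*(-2752 + 28) = 2750*(-2724) = -7491000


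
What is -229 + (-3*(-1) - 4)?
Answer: -230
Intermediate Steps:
-229 + (-3*(-1) - 4) = -229 + (3 - 4) = -229 - 1 = -230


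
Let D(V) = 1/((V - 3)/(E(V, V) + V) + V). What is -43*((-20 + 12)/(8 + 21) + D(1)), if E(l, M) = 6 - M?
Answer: -3053/58 ≈ -52.638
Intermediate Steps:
D(V) = 1/(-1/2 + 7*V/6) (D(V) = 1/((V - 3)/((6 - V) + V) + V) = 1/((-3 + V)/6 + V) = 1/((-3 + V)*(1/6) + V) = 1/((-1/2 + V/6) + V) = 1/(-1/2 + 7*V/6))
-43*((-20 + 12)/(8 + 21) + D(1)) = -43*((-20 + 12)/(8 + 21) + 6/(-3 + 7*1)) = -43*(-8/29 + 6/(-3 + 7)) = -43*(-8*1/29 + 6/4) = -43*(-8/29 + 6*(1/4)) = -43*(-8/29 + 3/2) = -43*71/58 = -3053/58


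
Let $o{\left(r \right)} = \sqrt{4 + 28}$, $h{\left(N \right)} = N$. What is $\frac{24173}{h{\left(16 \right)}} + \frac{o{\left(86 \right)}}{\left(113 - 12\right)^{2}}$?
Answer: $\frac{24173}{16} + \frac{4 \sqrt{2}}{10201} \approx 1510.8$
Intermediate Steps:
$o{\left(r \right)} = 4 \sqrt{2}$ ($o{\left(r \right)} = \sqrt{32} = 4 \sqrt{2}$)
$\frac{24173}{h{\left(16 \right)}} + \frac{o{\left(86 \right)}}{\left(113 - 12\right)^{2}} = \frac{24173}{16} + \frac{4 \sqrt{2}}{\left(113 - 12\right)^{2}} = 24173 \cdot \frac{1}{16} + \frac{4 \sqrt{2}}{101^{2}} = \frac{24173}{16} + \frac{4 \sqrt{2}}{10201}$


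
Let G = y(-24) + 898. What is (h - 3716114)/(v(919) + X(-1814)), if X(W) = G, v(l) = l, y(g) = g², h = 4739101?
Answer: 1022987/2393 ≈ 427.49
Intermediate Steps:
G = 1474 (G = (-24)² + 898 = 576 + 898 = 1474)
X(W) = 1474
(h - 3716114)/(v(919) + X(-1814)) = (4739101 - 3716114)/(919 + 1474) = 1022987/2393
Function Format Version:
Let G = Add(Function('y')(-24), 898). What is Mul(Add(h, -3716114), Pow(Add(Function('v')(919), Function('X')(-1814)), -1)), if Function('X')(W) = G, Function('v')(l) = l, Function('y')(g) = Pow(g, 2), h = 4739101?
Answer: Rational(1022987, 2393) ≈ 427.49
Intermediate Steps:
G = 1474 (G = Add(Pow(-24, 2), 898) = Add(576, 898) = 1474)
Function('X')(W) = 1474
Mul(Add(h, -3716114), Pow(Add(Function('v')(919), Function('X')(-1814)), -1)) = Mul(Add(4739101, -3716114), Pow(Add(919, 1474), -1)) = Mul(1022987, Pow(2393, -1)) = Mul(1022987, Rational(1, 2393)) = Rational(1022987, 2393)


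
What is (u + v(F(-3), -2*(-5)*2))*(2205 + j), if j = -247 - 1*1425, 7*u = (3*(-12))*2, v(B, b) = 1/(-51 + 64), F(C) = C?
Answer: -38089/7 ≈ -5441.3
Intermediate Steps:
v(B, b) = 1/13
u = -72/7 (u = ((3*(-12))*2)/7 = (-36*2)/7 = (1/7)*(-72) = -72/7 ≈ -10.286)
j = -1672 (j = -247 - 1425 = -1672)
(u + v(F(-3), -2*(-5)*2))*(2205 + j) = (-72/7 + 1/13)*(2205 - 1672) = -929/91*533 = -38089/7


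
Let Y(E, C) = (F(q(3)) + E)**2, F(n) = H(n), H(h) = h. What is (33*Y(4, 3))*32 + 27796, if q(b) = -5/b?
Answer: 100636/3 ≈ 33545.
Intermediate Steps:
F(n) = n
Y(E, C) = (-5/3 + E)**2
(33*Y(4, 3))*32 + 27796 = (33*((-5 + 3*4)**2/9))*32 + 27796 = (33*((-5 + 12)**2/9))*32 + 27796 = (33*((1/9)*7**2))*32 + 27796 = (33*((1/9)*49))*32 + 27796 = (33*(49/9))*32 + 27796 = (539/3)*32 + 27796 = 17248/3 + 27796 = 100636/3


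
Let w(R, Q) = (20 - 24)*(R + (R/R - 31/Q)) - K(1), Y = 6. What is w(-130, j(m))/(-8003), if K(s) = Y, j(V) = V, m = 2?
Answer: -572/8003 ≈ -0.071473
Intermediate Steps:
K(s) = 6
w(R, Q) = -10 - 4*R + 124/Q (w(R, Q) = (20 - 24)*(R + (R/R - 31/Q)) - 1*6 = -4*(R + (1 - 31/Q)) - 6 = -4*(1 + R - 31/Q) - 6 = (-4 - 4*R + 124/Q) - 6 = -10 - 4*R + 124/Q)
w(-130, j(m))/(-8003) = (-10 - 4*(-130) + 124/2)/(-8003) = (-10 + 520 + 124*(½))*(-1/8003) = (-10 + 520 + 62)*(-1/8003) = 572*(-1/8003) = -572/8003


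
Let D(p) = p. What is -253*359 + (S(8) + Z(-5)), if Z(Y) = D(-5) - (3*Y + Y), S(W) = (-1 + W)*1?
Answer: -90805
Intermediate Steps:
S(W) = -1 + W
Z(Y) = -5 - 4*Y (Z(Y) = -5 - (3*Y + Y) = -5 - 4*Y)
-253*359 + (S(8) + Z(-5)) = -253*359 + ((-1 + 8) + (-5 - 4*(-5))) = -90827 + (7 + (-5 + 20)) = -90827 + (7 + 15) = -90827 + 22 = -90805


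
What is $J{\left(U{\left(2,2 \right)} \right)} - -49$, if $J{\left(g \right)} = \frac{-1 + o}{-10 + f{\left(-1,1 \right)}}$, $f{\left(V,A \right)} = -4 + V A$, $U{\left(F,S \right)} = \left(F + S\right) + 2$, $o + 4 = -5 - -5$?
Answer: $\frac{148}{3} \approx 49.333$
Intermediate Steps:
$o = -4$ ($o = -4 - 0 = -4 + \left(-5 + 5\right) = -4 + 0 = -4$)
$U{\left(F,S \right)} = 2 + F + S$
$f{\left(V,A \right)} = -4 + A V$
$J{\left(g \right)} = \frac{1}{3}$ ($J{\left(g \right)} = \frac{-1 - 4}{-10 + \left(-4 + 1 \left(-1\right)\right)} = - \frac{5}{-10 - 5} = - \frac{5}{-15} = \left(-5\right) \left(- \frac{1}{15}\right) = \frac{1}{3}$)
$J{\left(U{\left(2,2 \right)} \right)} - -49 = \frac{1}{3} - -49 = \frac{1}{3} + 49 = \frac{148}{3}$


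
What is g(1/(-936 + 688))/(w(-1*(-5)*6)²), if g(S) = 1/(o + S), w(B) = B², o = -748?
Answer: -31/18782381250 ≈ -1.6505e-9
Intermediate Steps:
g(S) = 1/(-748 + S)
g(1/(-936 + 688))/(w(-1*(-5)*6)²) = 1/((-748 + 1/(-936 + 688))*(((-1*(-5)*6)²)²)) = 1/((-748 + 1/(-248))*(((5*6)²)²)) = 1/((-748 - 1/248)*((30²)²)) = 1/((-185505/248)*(900²)) = -248/185505/810000 = -248/185505*1/810000 = -31/18782381250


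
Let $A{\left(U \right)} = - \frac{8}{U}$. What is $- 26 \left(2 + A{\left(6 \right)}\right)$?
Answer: $- \frac{52}{3} \approx -17.333$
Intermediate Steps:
$A{\left(U \right)} = - \frac{8}{U}$
$- 26 \left(2 + A{\left(6 \right)}\right) = - 26 \left(2 - \frac{8}{6}\right) = - 26 \left(2 - \frac{4}{3}\right) = \left(-26\right) \frac{2}{3} = - \frac{52}{3}$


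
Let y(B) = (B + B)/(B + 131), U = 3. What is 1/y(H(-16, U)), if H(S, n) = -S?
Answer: 147/32 ≈ 4.5938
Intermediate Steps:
y(B) = 2*B/(131 + B) (y(B) = (2*B)/(131 + B) = 2*B/(131 + B))
1/y(H(-16, U)) = 1/(2*(-1*(-16))/(131 - 1*(-16))) = 1/(2*16/(131 + 16)) = 1/(2*16/147) = 1/(2*16*(1/147)) = 1/(32/147) = 147/32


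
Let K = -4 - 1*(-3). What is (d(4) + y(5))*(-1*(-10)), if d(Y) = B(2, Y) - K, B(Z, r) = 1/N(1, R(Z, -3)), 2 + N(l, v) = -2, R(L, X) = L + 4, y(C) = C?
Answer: 115/2 ≈ 57.500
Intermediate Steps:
R(L, X) = 4 + L
N(l, v) = -4 (N(l, v) = -2 - 2 = -4)
B(Z, r) = -¼ (B(Z, r) = 1/(-4) = -¼)
K = -1 (K = -4 + 3 = -1)
d(Y) = ¾ (d(Y) = -¼ - 1*(-1) = -¼ + 1 = ¾)
(d(4) + y(5))*(-1*(-10)) = (¾ + 5)*(-1*(-10)) = (23/4)*10 = 115/2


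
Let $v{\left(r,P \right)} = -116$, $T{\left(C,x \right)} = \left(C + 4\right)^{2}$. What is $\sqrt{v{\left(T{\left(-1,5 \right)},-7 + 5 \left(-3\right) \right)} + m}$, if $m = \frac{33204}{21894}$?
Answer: $\frac{5 i \sqrt{60974790}}{3649} \approx 10.7 i$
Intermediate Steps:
$T{\left(C,x \right)} = \left(4 + C\right)^{2}$
$m = \frac{5534}{3649}$ ($m = 33204 \cdot \frac{1}{21894} = \frac{5534}{3649} \approx 1.5166$)
$\sqrt{v{\left(T{\left(-1,5 \right)},-7 + 5 \left(-3\right) \right)} + m} = \sqrt{-116 + \frac{5534}{3649}} = \sqrt{- \frac{417750}{3649}} = \frac{5 i \sqrt{60974790}}{3649}$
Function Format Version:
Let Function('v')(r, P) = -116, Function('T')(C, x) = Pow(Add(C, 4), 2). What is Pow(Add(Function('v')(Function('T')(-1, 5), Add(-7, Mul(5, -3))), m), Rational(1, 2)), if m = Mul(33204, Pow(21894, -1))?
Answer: Mul(Rational(5, 3649), I, Pow(60974790, Rational(1, 2))) ≈ Mul(10.700, I)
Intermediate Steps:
Function('T')(C, x) = Pow(Add(4, C), 2)
m = Rational(5534, 3649) (m = Mul(33204, Rational(1, 21894)) = Rational(5534, 3649) ≈ 1.5166)
Pow(Add(Function('v')(Function('T')(-1, 5), Add(-7, Mul(5, -3))), m), Rational(1, 2)) = Pow(Add(-116, Rational(5534, 3649)), Rational(1, 2)) = Pow(Rational(-417750, 3649), Rational(1, 2)) = Mul(Rational(5, 3649), I, Pow(60974790, Rational(1, 2)))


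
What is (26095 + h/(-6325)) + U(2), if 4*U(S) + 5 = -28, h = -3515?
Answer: 132001767/5060 ≈ 26087.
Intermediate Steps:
U(S) = -33/4 (U(S) = -5/4 + (¼)*(-28) = -5/4 - 7 = -33/4)
(26095 + h/(-6325)) + U(2) = (26095 - 3515/(-6325)) - 33/4 = (26095 - 3515*(-1/6325)) - 33/4 = (26095 + 703/1265) - 33/4 = 33010878/1265 - 33/4 = 132001767/5060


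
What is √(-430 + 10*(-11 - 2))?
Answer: 4*I*√35 ≈ 23.664*I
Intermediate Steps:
√(-430 + 10*(-11 - 2)) = √(-430 + 10*(-13)) = √(-430 - 130) = √(-560) = 4*I*√35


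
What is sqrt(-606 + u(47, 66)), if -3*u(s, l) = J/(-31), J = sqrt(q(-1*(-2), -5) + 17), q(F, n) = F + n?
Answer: sqrt(-5241294 + 93*sqrt(14))/93 ≈ 24.616*I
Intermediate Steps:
J = sqrt(14) (J = sqrt((-1*(-2) - 5) + 17) = sqrt((2 - 5) + 17) = sqrt(-3 + 17) = sqrt(14) ≈ 3.7417)
u(s, l) = sqrt(14)/93 (u(s, l) = -sqrt(14)/(3*(-31)) = -sqrt(14)*(-1)/(3*31) = -(-1)*sqrt(14)/93 = sqrt(14)/93)
sqrt(-606 + u(47, 66)) = sqrt(-606 + sqrt(14)/93)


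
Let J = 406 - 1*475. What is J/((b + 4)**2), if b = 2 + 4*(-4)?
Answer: -69/100 ≈ -0.69000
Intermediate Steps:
b = -14 (b = 2 - 16 = -14)
J = -69 (J = 406 - 475 = -69)
J/((b + 4)**2) = -69/(-14 + 4)**2 = -69/((-10)**2) = -69/100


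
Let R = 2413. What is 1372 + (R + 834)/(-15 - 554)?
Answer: 777421/569 ≈ 1366.3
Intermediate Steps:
1372 + (R + 834)/(-15 - 554) = 1372 + (2413 + 834)/(-15 - 554) = 1372 + 3247/(-569) = 1372 + 3247*(-1/569) = 1372 - 3247/569 = 777421/569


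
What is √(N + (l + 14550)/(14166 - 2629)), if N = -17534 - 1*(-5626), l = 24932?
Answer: 9*I*√19562067978/11537 ≈ 109.11*I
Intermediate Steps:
N = -11908 (N = -17534 + 5626 = -11908)
√(N + (l + 14550)/(14166 - 2629)) = √(-11908 + (24932 + 14550)/(14166 - 2629)) = √(-11908 + 39482/11537) = √(-137343114/11537) = 9*I*√19562067978/11537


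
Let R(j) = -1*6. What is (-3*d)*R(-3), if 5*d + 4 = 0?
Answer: -72/5 ≈ -14.400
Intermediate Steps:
R(j) = -6
d = -4/5 (d = -4/5 + (1/5)*0 = -4/5 + 0 = -4/5 ≈ -0.80000)
(-3*d)*R(-3) = -3*(-4/5)*(-6) = (12/5)*(-6) = -72/5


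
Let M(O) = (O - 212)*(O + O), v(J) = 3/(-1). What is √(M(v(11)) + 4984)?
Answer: √6274 ≈ 79.209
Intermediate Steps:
v(J) = -3 (v(J) = 3*(-1) = -3)
M(O) = 2*O*(-212 + O) (M(O) = (-212 + O)*(2*O) = 2*O*(-212 + O))
√(M(v(11)) + 4984) = √(2*(-3)*(-212 - 3) + 4984) = √(2*(-3)*(-215) + 4984) = √(1290 + 4984) = √6274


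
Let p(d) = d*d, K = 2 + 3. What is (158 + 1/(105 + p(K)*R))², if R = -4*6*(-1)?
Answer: 12407954881/497025 ≈ 24964.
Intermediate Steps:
K = 5
p(d) = d²
R = 24 (R = -24*(-1) = 24)
(158 + 1/(105 + p(K)*R))² = (158 + 1/(105 + 5²*24))² = (158 + 1/(105 + 25*24))² = (158 + 1/(105 + 600))² = (158 + 1/705)² = (111391/705)² = 12407954881/497025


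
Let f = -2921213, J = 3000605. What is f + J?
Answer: 79392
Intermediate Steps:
f + J = -2921213 + 3000605 = 79392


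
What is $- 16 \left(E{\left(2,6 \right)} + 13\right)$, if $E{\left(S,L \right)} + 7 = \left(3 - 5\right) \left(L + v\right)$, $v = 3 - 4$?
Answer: $64$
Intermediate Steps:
$v = -1$ ($v = 3 - 4 = -1$)
$E{\left(S,L \right)} = -5 - 2 L$ ($E{\left(S,L \right)} = -7 + \left(3 - 5\right) \left(L - 1\right) = -7 - 2 \left(-1 + L\right) = -7 - \left(-2 + 2 L\right) = -5 - 2 L$)
$- 16 \left(E{\left(2,6 \right)} + 13\right) = - 16 \left(\left(-5 - 12\right) + 13\right) = - 16 \left(-17 + 13\right) = \left(-16\right) \left(-4\right) = 64$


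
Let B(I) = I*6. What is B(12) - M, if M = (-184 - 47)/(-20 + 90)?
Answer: 753/10 ≈ 75.300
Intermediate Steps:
B(I) = 6*I
M = -33/10 (M = -231/70 = -231*1/70 = -33/10 ≈ -3.3000)
B(12) - M = 6*12 - 1*(-33/10) = 72 + 33/10 = 753/10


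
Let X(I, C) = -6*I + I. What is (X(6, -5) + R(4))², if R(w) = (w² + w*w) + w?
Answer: 36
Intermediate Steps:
X(I, C) = -5*I
R(w) = w + 2*w² (R(w) = (w² + w²) + w = 2*w² + w = w + 2*w²)
(X(6, -5) + R(4))² = (-5*6 + 4*(1 + 2*4))² = (-30 + 4*(1 + 8))² = (-30 + 4*9)² = (-30 + 36)² = 6² = 36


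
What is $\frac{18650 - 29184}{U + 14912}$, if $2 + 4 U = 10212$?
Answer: $- \frac{21068}{34929} \approx -0.60317$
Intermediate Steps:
$U = \frac{5105}{2}$ ($U = - \frac{1}{2} + \frac{1}{4} \cdot 10212 = - \frac{1}{2} + 2553 = \frac{5105}{2} \approx 2552.5$)
$\frac{18650 - 29184}{U + 14912} = \frac{18650 - 29184}{\frac{5105}{2} + 14912} = - \frac{10534}{\frac{34929}{2}} = \left(-10534\right) \frac{2}{34929} = - \frac{21068}{34929}$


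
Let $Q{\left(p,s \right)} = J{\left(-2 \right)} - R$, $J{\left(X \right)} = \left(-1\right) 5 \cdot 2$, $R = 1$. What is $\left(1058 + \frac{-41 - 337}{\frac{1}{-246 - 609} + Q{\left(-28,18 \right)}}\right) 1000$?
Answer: $\frac{5137369000}{4703} \approx 1.0924 \cdot 10^{6}$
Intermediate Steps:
$J{\left(X \right)} = -10$ ($J{\left(X \right)} = \left(-5\right) 2 = -10$)
$Q{\left(p,s \right)} = -11$ ($Q{\left(p,s \right)} = -10 - 1 = -11$)
$\left(1058 + \frac{-41 - 337}{\frac{1}{-246 - 609} + Q{\left(-28,18 \right)}}\right) 1000 = \left(1058 + \frac{-41 - 337}{\frac{1}{-246 - 609} - 11}\right) 1000 = \left(1058 - \frac{378}{\frac{1}{-855} - 11}\right) 1000 = \left(1058 - \frac{378}{- \frac{1}{855} - 11}\right) 1000 = \left(1058 - \frac{378}{- \frac{9406}{855}}\right) 1000 = \left(1058 - - \frac{161595}{4703}\right) 1000 = \left(1058 + \frac{161595}{4703}\right) 1000 = \frac{5137369}{4703} \cdot 1000 = \frac{5137369000}{4703}$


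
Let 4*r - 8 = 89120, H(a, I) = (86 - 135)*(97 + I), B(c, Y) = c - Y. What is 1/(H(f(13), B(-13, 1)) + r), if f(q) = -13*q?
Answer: 1/18215 ≈ 5.4900e-5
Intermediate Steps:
H(a, I) = -4753 - 49*I (H(a, I) = -49*(97 + I) = -4753 - 49*I)
r = 22282 (r = 2 + (1/4)*89120 = 2 + 22280 = 22282)
1/(H(f(13), B(-13, 1)) + r) = 1/((-4753 - 49*(-13 - 1*1)) + 22282) = 1/((-4753 - 49*(-13 - 1)) + 22282) = 1/((-4753 - 49*(-14)) + 22282) = 1/((-4753 + 686) + 22282) = 1/(-4067 + 22282) = 1/18215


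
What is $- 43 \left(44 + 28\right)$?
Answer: $-3096$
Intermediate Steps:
$- 43 \left(44 + 28\right) = \left(-43\right) 72 = -3096$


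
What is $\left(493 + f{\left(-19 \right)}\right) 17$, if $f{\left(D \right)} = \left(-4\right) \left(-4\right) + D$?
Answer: $8330$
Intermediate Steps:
$f{\left(D \right)} = 16 + D$
$\left(493 + f{\left(-19 \right)}\right) 17 = \left(493 + \left(16 - 19\right)\right) 17 = \left(493 - 3\right) 17 = 490 \cdot 17 = 8330$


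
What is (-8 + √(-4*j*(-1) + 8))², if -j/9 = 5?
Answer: 4*(4 - I*√43)² ≈ -108.0 - 209.84*I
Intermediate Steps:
j = -45 (j = -9*5 = -45)
(-8 + √(-4*j*(-1) + 8))² = (-8 + √(-4*(-45)*(-1) + 8))² = (-8 + √(180*(-1) + 8))² = (-8 + √(-180 + 8))² = (-8 + √(-172))² = (-8 + 2*I*√43)²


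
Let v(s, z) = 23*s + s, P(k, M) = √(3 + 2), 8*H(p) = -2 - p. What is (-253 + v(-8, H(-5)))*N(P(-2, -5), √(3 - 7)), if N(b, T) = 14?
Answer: -6230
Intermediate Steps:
H(p) = -¼ - p/8 (H(p) = (-2 - p)/8 = -¼ - p/8)
P(k, M) = √5
v(s, z) = 24*s
(-253 + v(-8, H(-5)))*N(P(-2, -5), √(3 - 7)) = (-253 + 24*(-8))*14 = (-253 - 192)*14 = -445*14 = -6230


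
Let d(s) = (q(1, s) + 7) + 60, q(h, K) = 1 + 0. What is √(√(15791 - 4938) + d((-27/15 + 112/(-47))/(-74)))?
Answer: √(68 + √10853) ≈ 13.122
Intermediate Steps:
q(h, K) = 1
d(s) = 68 (d(s) = (1 + 7) + 60 = 8 + 60 = 68)
√(√(15791 - 4938) + d((-27/15 + 112/(-47))/(-74))) = √(√(15791 - 4938) + 68) = √(√10853 + 68) = √(68 + √10853)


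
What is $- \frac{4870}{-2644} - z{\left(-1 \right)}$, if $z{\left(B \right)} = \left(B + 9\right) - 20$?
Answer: $\frac{18299}{1322} \approx 13.842$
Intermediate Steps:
$z{\left(B \right)} = -11 + B$ ($z{\left(B \right)} = \left(9 + B\right) - 20 = -11 + B$)
$- \frac{4870}{-2644} - z{\left(-1 \right)} = - \frac{4870}{-2644} - \left(-11 - 1\right) = \left(-4870\right) \left(- \frac{1}{2644}\right) - -12 = \frac{2435}{1322} + 12 = \frac{18299}{1322}$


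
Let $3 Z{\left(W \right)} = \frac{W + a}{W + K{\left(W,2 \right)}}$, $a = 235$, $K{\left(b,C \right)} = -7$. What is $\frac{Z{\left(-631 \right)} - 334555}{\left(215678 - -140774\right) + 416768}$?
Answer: $- \frac{9702089}{22423380} \approx -0.43268$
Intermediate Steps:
$Z{\left(W \right)} = \frac{235 + W}{3 \left(-7 + W\right)}$ ($Z{\left(W \right)} = \frac{\left(W + 235\right) \frac{1}{W - 7}}{3} = \frac{\left(235 + W\right) \frac{1}{-7 + W}}{3} = \frac{\frac{1}{-7 + W} \left(235 + W\right)}{3} = \frac{235 + W}{3 \left(-7 + W\right)}$)
$\frac{Z{\left(-631 \right)} - 334555}{\left(215678 - -140774\right) + 416768} = \frac{\frac{235 - 631}{3 \left(-7 - 631\right)} - 334555}{\left(215678 - -140774\right) + 416768} = \frac{\frac{1}{3} \frac{1}{-638} \left(-396\right) - 334555}{\left(215678 + 140774\right) + 416768} = \frac{\frac{1}{3} \left(- \frac{1}{638}\right) \left(-396\right) - 334555}{356452 + 416768} = \frac{\frac{6}{29} - 334555}{773220} = \left(- \frac{9702089}{29}\right) \frac{1}{773220} = - \frac{9702089}{22423380}$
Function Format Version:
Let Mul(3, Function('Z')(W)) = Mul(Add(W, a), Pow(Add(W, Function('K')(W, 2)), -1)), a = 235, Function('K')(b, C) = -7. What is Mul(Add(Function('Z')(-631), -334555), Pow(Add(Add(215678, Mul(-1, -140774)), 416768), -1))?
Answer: Rational(-9702089, 22423380) ≈ -0.43268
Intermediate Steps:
Function('Z')(W) = Mul(Rational(1, 3), Pow(Add(-7, W), -1), Add(235, W)) (Function('Z')(W) = Mul(Rational(1, 3), Mul(Add(W, 235), Pow(Add(W, -7), -1))) = Mul(Rational(1, 3), Mul(Add(235, W), Pow(Add(-7, W), -1))) = Mul(Rational(1, 3), Mul(Pow(Add(-7, W), -1), Add(235, W))) = Mul(Rational(1, 3), Pow(Add(-7, W), -1), Add(235, W)))
Mul(Add(Function('Z')(-631), -334555), Pow(Add(Add(215678, Mul(-1, -140774)), 416768), -1)) = Mul(Add(Mul(Rational(1, 3), Pow(Add(-7, -631), -1), Add(235, -631)), -334555), Pow(Add(Add(215678, Mul(-1, -140774)), 416768), -1)) = Mul(Add(Mul(Rational(1, 3), Pow(-638, -1), -396), -334555), Pow(Add(Add(215678, 140774), 416768), -1)) = Mul(Add(Mul(Rational(1, 3), Rational(-1, 638), -396), -334555), Pow(Add(356452, 416768), -1)) = Mul(Add(Rational(6, 29), -334555), Pow(773220, -1)) = Mul(Rational(-9702089, 29), Rational(1, 773220)) = Rational(-9702089, 22423380)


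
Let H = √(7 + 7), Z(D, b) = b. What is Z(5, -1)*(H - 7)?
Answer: 7 - √14 ≈ 3.2583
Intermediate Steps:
H = √14 ≈ 3.7417
Z(5, -1)*(H - 7) = -(√14 - 7) = -(-7 + √14) = 7 - √14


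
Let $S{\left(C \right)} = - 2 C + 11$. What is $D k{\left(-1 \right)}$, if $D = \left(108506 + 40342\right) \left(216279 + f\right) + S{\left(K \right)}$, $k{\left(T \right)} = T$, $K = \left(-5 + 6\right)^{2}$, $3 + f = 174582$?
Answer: $-58178431593$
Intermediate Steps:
$f = 174579$ ($f = -3 + 174582 = 174579$)
$K = 1$ ($K = 1^{2} = 1$)
$S{\left(C \right)} = 11 - 2 C$
$D = 58178431593$ ($D = \left(108506 + 40342\right) \left(216279 + 174579\right) + \left(11 - 2\right) = 148848 \cdot 390858 + \left(11 - 2\right) = 58178431584 + 9 = 58178431593$)
$D k{\left(-1 \right)} = 58178431593 \left(-1\right) = -58178431593$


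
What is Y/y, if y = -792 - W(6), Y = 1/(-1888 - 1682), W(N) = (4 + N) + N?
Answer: 1/2884560 ≈ 3.4667e-7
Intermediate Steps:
W(N) = 4 + 2*N
Y = -1/3570 (Y = 1/(-3570) = -1/3570 ≈ -0.00028011)
y = -808 (y = -792 - (4 + 2*6) = -792 - (4 + 12) = -792 - 1*16 = -792 - 16 = -808)
Y/y = -1/3570/(-808) = -1/3570*(-1/808) = 1/2884560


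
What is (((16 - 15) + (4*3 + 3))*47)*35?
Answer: 26320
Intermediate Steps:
(((16 - 15) + (4*3 + 3))*47)*35 = ((1 + (12 + 3))*47)*35 = ((1 + 15)*47)*35 = (16*47)*35 = 752*35 = 26320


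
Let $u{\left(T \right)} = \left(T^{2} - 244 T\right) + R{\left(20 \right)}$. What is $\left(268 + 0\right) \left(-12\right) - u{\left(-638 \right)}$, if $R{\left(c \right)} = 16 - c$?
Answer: $-565928$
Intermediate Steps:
$u{\left(T \right)} = -4 + T^{2} - 244 T$ ($u{\left(T \right)} = \left(T^{2} - 244 T\right) + \left(16 - 20\right) = \left(T^{2} - 244 T\right) - 4 = -4 + T^{2} - 244 T$)
$\left(268 + 0\right) \left(-12\right) - u{\left(-638 \right)} = \left(268 + 0\right) \left(-12\right) - \left(-4 + \left(-638\right)^{2} - -155672\right) = 268 \left(-12\right) - \left(-4 + 407044 + 155672\right) = -3216 - 562712 = -565928$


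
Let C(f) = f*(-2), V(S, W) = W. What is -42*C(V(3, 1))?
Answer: 84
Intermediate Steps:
C(f) = -2*f
-42*C(V(3, 1)) = -(-84) = -42*(-2) = 84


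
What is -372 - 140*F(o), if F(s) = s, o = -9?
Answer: 888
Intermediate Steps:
-372 - 140*F(o) = -372 - 140*(-9) = -372 + 1260 = 888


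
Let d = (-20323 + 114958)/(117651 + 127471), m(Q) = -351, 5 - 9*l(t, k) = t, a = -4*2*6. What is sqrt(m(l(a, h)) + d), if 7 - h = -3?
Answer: 9*I*sqrt(260081060294)/245122 ≈ 18.725*I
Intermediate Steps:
a = -48 (a = -8*6 = -48)
h = 10 (h = 7 - 1*(-3) = 7 + 3 = 10)
l(t, k) = 5/9 - t/9
d = 94635/245122 ≈ 0.38607
sqrt(m(l(a, h)) + d) = sqrt(-351 + 94635/245122) = sqrt(-85943187/245122) = 9*I*sqrt(260081060294)/245122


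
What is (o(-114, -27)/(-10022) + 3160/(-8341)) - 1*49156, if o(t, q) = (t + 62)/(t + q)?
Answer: -289695346912022/5893341891 ≈ -49156.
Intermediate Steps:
o(t, q) = (62 + t)/(q + t)
(o(-114, -27)/(-10022) + 3160/(-8341)) - 1*49156 = (((62 - 114)/(-27 - 114))/(-10022) + 3160/(-8341)) - 1*49156 = ((-52/(-141))*(-1/10022) + 3160*(-1/8341)) - 49156 = (-1/141*(-52)*(-1/10022) - 3160/8341) - 49156 = ((52/141)*(-1/10022) - 3160/8341) - 49156 = (-26/706551 - 3160/8341) - 49156 = -2232918026/5893341891 - 49156 = -289695346912022/5893341891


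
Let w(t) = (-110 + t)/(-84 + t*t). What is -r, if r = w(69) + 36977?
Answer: -172941388/4677 ≈ -36977.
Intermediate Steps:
w(t) = (-110 + t)/(-84 + t**2)
r = 172941388/4677 (r = (-110 + 69)/(-84 + 69**2) + 36977 = -41/(-84 + 4761) + 36977 = -41/4677 + 36977 = 172941388/4677 ≈ 36977.)
-r = -1*172941388/4677 = -172941388/4677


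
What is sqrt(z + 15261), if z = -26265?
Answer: 2*I*sqrt(2751) ≈ 104.9*I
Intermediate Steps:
sqrt(z + 15261) = sqrt(-26265 + 15261) = sqrt(-11004) = 2*I*sqrt(2751)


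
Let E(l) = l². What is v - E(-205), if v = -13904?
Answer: -55929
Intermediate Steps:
v - E(-205) = -13904 - 1*(-205)² = -13904 - 1*42025 = -13904 - 42025 = -55929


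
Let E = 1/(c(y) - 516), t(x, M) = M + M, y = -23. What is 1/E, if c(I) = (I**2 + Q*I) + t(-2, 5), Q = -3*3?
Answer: 230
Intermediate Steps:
t(x, M) = 2*M
Q = -9
c(I) = 10 + I**2 - 9*I (c(I) = (I**2 - 9*I) + 2*5 = (I**2 - 9*I) + 10 = 10 + I**2 - 9*I)
E = 1/230 (E = 1/((10 + (-23)**2 - 9*(-23)) - 516) = 1/((10 + 529 + 207) - 516) = 1/(746 - 516) = 1/230 ≈ 0.0043478)
1/E = 1/(1/230) = 230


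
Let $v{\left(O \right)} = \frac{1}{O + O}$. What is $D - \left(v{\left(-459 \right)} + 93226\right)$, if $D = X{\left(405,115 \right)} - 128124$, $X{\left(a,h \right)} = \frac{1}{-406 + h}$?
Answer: $- \frac{19710332309}{89046} \approx -2.2135 \cdot 10^{5}$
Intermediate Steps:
$v{\left(O \right)} = \frac{1}{2 O}$
$D = - \frac{37284085}{291}$ ($D = \frac{1}{-406 + 115} - 128124 = \frac{1}{-291} - 128124 = - \frac{1}{291} - 128124 = - \frac{37284085}{291} \approx -1.2812 \cdot 10^{5}$)
$D - \left(v{\left(-459 \right)} + 93226\right) = - \frac{37284085}{291} - \left(\frac{1}{2 \left(-459\right)} + 93226\right) = - \frac{37284085}{291} - \left(\frac{1}{2} \left(- \frac{1}{459}\right) + 93226\right) = - \frac{37284085}{291} - \left(- \frac{1}{918} + 93226\right) = - \frac{37284085}{291} - \frac{85581467}{918} = - \frac{19710332309}{89046}$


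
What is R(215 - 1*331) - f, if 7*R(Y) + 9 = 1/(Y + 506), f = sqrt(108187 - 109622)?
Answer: -3509/2730 - I*sqrt(1435) ≈ -1.2853 - 37.881*I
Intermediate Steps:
f = I*sqrt(1435) (f = sqrt(-1435) = I*sqrt(1435) ≈ 37.881*I)
R(Y) = -9/7 + 1/(7*(506 + Y)) (R(Y) = -9/7 + 1/(7*(Y + 506)) = -9/7 + 1/(7*(506 + Y)))
R(215 - 1*331) - f = (-4553 - 9*(215 - 1*331))/(7*(506 + (215 - 1*331))) - I*sqrt(1435) = (-4553 - 9*(215 - 331))/(7*(506 + (215 - 331))) - I*sqrt(1435) = (-4553 - 9*(-116))/(7*(506 - 116)) - I*sqrt(1435) = (1/7)*(-4553 + 1044)/390 - I*sqrt(1435) = (1/7)*(1/390)*(-3509) - I*sqrt(1435) = -3509/2730 - I*sqrt(1435)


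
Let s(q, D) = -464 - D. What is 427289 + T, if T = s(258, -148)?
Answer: 426973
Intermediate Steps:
T = -316 (T = -464 - 1*(-148) = -464 + 148 = -316)
427289 + T = 427289 - 316 = 426973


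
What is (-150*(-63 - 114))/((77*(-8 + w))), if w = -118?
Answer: -1475/539 ≈ -2.7365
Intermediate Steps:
(-150*(-63 - 114))/((77*(-8 + w))) = (-150*(-63 - 114))/((77*(-8 - 118))) = (-150*(-177))/((77*(-126))) = 26550/(-9702) = 26550*(-1/9702) = -1475/539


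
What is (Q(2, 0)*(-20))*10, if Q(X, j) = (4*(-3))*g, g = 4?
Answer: 9600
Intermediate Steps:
Q(X, j) = -48 (Q(X, j) = (4*(-3))*4 = -12*4 = -48)
(Q(2, 0)*(-20))*10 = -48*(-20)*10 = 960*10 = 9600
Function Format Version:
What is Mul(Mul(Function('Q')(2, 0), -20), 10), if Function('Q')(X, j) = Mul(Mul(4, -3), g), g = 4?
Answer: 9600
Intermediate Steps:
Function('Q')(X, j) = -48 (Function('Q')(X, j) = Mul(Mul(4, -3), 4) = Mul(-12, 4) = -48)
Mul(Mul(Function('Q')(2, 0), -20), 10) = Mul(Mul(-48, -20), 10) = Mul(960, 10) = 9600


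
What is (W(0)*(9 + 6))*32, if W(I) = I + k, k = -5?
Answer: -2400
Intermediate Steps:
W(I) = -5 + I (W(I) = I - 5 = -5 + I)
(W(0)*(9 + 6))*32 = ((-5 + 0)*(9 + 6))*32 = -5*15*32 = -75*32 = -2400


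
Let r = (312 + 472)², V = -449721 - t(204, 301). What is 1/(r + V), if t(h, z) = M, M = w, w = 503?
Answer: 1/164432 ≈ 6.0815e-6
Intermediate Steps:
M = 503
t(h, z) = 503
V = -450224 (V = -449721 - 1*503 = -449721 - 503 = -450224)
r = 614656 (r = 784² = 614656)
1/(r + V) = 1/(614656 - 450224) = 1/164432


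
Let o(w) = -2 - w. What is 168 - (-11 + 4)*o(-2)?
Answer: 168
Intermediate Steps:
168 - (-11 + 4)*o(-2) = 168 - (-11 + 4)*(-2 - 1*(-2)) = 168 - (-7)*(-2 + 2) = 168 - (-7)*0 = 168 - 1*0 = 168 + 0 = 168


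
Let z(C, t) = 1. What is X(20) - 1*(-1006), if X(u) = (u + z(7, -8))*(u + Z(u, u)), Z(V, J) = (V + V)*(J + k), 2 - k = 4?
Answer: 16546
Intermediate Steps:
k = -2 (k = 2 - 1*4 = 2 - 4 = -2)
Z(V, J) = 2*V*(-2 + J) (Z(V, J) = (V + V)*(J - 2) = (2*V)*(-2 + J) = 2*V*(-2 + J))
X(u) = (1 + u)*(u + 2*u*(-2 + u)) (X(u) = (u + 1)*(u + 2*u*(-2 + u)) = (1 + u)*(u + 2*u*(-2 + u)))
X(20) - 1*(-1006) = 20*(-3 - 1*20 + 2*20**2) - 1*(-1006) = 20*(-3 - 20 + 2*400) + 1006 = 20*(-3 - 20 + 800) + 1006 = 20*777 + 1006 = 15540 + 1006 = 16546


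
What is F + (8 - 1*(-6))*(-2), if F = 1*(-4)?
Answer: -32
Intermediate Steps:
F = -4
F + (8 - 1*(-6))*(-2) = -4 + (8 - 1*(-6))*(-2) = -4 + (8 + 6)*(-2) = -4 + 14*(-2) = -4 - 28 = -32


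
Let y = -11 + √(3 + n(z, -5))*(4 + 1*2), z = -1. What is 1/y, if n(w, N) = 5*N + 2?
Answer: -11/841 - 12*I*√5/841 ≈ -0.01308 - 0.031906*I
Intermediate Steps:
n(w, N) = 2 + 5*N
y = -11 + 12*I*√5 (y = -11 + √(3 + (2 + 5*(-5)))*(4 + 1*2) = -11 + √(3 + (2 - 25))*(4 + 2) = -11 + √(3 - 23)*6 = -11 + √(-20)*6 = -11 + (2*I*√5)*6 = -11 + 12*I*√5 ≈ -11.0 + 26.833*I)
1/y = 1/(-11 + 12*I*√5)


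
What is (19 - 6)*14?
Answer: 182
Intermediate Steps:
(19 - 6)*14 = 13*14 = 182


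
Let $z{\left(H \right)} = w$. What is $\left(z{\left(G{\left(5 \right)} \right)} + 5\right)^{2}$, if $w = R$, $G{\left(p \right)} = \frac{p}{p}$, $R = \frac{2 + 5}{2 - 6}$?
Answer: $\frac{169}{16} \approx 10.563$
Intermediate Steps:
$R = - \frac{7}{4}$ ($R = \frac{7}{2 - 6} = \frac{7}{-4} = 7 \left(- \frac{1}{4}\right) = - \frac{7}{4} \approx -1.75$)
$G{\left(p \right)} = 1$
$w = - \frac{7}{4} \approx -1.75$
$z{\left(H \right)} = - \frac{7}{4}$
$\left(z{\left(G{\left(5 \right)} \right)} + 5\right)^{2} = \left(- \frac{7}{4} + 5\right)^{2} = \left(\frac{13}{4}\right)^{2} = \frac{169}{16}$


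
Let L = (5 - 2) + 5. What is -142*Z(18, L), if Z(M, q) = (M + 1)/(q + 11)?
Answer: -142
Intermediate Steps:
L = 8 (L = 3 + 5 = 8)
Z(M, q) = (1 + M)/(11 + q)
-142*Z(18, L) = -142*(1 + 18)/(11 + 8) = -142*19/19 = -142*1 = -142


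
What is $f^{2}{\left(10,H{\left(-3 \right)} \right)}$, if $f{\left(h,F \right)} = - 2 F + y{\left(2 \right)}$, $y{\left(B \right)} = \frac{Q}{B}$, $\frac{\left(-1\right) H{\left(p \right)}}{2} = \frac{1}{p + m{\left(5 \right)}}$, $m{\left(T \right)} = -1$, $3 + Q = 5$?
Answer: $0$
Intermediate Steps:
$Q = 2$ ($Q = -3 + 5 = 2$)
$H{\left(p \right)} = - \frac{2}{-1 + p}$ ($H{\left(p \right)} = - \frac{2}{p - 1} = - \frac{2}{-1 + p}$)
$y{\left(B \right)} = \frac{2}{B}$
$f{\left(h,F \right)} = 1 - 2 F$ ($f{\left(h,F \right)} = - 2 F + \frac{2}{2} = - 2 F + 2 \cdot \frac{1}{2} = - 2 F + 1 = 1 - 2 F$)
$f^{2}{\left(10,H{\left(-3 \right)} \right)} = \left(1 - 2 \left(- \frac{2}{-1 - 3}\right)\right)^{2} = \left(1 - 2 \left(- \frac{2}{-4}\right)\right)^{2} = \left(1 - 2 \left(\left(-2\right) \left(- \frac{1}{4}\right)\right)\right)^{2} = \left(1 - 1\right)^{2} = 0^{2} = 0$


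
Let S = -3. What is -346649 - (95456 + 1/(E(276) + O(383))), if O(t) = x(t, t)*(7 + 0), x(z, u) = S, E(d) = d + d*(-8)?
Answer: -863431064/1953 ≈ -4.4211e+5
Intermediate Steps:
E(d) = -7*d (E(d) = d - 8*d = -7*d)
x(z, u) = -3
O(t) = -21 (O(t) = -3*(7 + 0) = -3*7 = -21)
-346649 - (95456 + 1/(E(276) + O(383))) = -346649 - (95456 + 1/(-7*276 - 21)) = -346649 - (95456 + 1/(-1932 - 21)) = -346649 - (95456 + 1/(-1953)) = -346649 - (95456 - 1/1953) = -346649 - 1*186425567/1953 = -346649 - 186425567/1953 = -863431064/1953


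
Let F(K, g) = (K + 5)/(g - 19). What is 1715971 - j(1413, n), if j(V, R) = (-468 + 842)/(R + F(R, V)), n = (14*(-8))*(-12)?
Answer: 3217247766979/1874885 ≈ 1.7160e+6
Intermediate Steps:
n = 1344 (n = -112*(-12) = 1344)
F(K, g) = (5 + K)/(-19 + g)
j(V, R) = 374/(R + (5 + R)/(-19 + V)) (j(V, R) = (-468 + 842)/(R + (5 + R)/(-19 + V)) = 374/(R + (5 + R)/(-19 + V)))
1715971 - j(1413, n) = 1715971 - 374*(-19 + 1413)/(5 + 1344 + 1344*(-19 + 1413)) = 1715971 - 374*1394/(5 + 1344 + 1344*1394) = 1715971 - 374*1394/(5 + 1344 + 1873536) = 1715971 - 374*1394/1874885 = 1715971 - 1*521356/1874885 = 1715971 - 521356/1874885 = 3217247766979/1874885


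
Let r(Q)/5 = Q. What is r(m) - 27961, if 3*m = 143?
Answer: -83168/3 ≈ -27723.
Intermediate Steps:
m = 143/3 (m = (1/3)*143 = 143/3 ≈ 47.667)
r(Q) = 5*Q
r(m) - 27961 = 5*(143/3) - 27961 = 715/3 - 27961 = -83168/3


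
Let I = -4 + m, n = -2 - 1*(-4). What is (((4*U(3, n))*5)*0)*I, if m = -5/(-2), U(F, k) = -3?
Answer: 0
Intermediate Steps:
n = 2 (n = -2 + 4 = 2)
m = 5/2 (m = -5*(-½) = 5/2 ≈ 2.5000)
I = -3/2 (I = -4 + 5/2 = -3/2 ≈ -1.5000)
(((4*U(3, n))*5)*0)*I = (((4*(-3))*5)*0)*(-3/2) = (-12*5*0)*(-3/2) = -60*0*(-3/2) = 0*(-3/2) = 0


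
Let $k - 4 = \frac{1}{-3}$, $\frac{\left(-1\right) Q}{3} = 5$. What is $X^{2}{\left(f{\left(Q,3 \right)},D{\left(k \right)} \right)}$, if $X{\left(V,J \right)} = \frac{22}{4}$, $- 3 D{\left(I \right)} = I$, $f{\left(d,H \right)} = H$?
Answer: $\frac{121}{4} \approx 30.25$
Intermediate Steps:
$Q = -15$ ($Q = \left(-3\right) 5 = -15$)
$k = \frac{11}{3}$ ($k = 4 + \frac{1}{-3} = 4 - \frac{1}{3} = \frac{11}{3} \approx 3.6667$)
$D{\left(I \right)} = - \frac{I}{3}$
$X{\left(V,J \right)} = \frac{11}{2}$ ($X{\left(V,J \right)} = 22 \cdot \frac{1}{4} = \frac{11}{2}$)
$X^{2}{\left(f{\left(Q,3 \right)},D{\left(k \right)} \right)} = \left(\frac{11}{2}\right)^{2} = \frac{121}{4}$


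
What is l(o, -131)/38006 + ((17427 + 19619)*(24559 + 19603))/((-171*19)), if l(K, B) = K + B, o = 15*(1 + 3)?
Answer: -62178783559391/123481494 ≈ -5.0355e+5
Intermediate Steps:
o = 60 (o = 15*4 = 60)
l(K, B) = B + K
l(o, -131)/38006 + ((17427 + 19619)*(24559 + 19603))/((-171*19)) = (-131 + 60)/38006 + ((17427 + 19619)*(24559 + 19603))/((-171*19)) = -71*1/38006 + (37046*44162)/(-3249) = -71/38006 + 1636025452*(-1/3249) = -71/38006 - 1636025452/3249 = -62178783559391/123481494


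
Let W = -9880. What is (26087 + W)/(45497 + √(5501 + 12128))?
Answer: 737369879/2069959380 - 275519*√61/2069959380 ≈ 0.35518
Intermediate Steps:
(26087 + W)/(45497 + √(5501 + 12128)) = (26087 - 9880)/(45497 + √(5501 + 12128)) = 16207/(45497 + √17629) = 16207/(45497 + 17*√61)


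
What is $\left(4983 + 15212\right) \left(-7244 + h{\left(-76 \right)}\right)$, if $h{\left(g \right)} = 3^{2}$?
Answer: $-146110825$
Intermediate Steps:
$h{\left(g \right)} = 9$
$\left(4983 + 15212\right) \left(-7244 + h{\left(-76 \right)}\right) = \left(4983 + 15212\right) \left(-7244 + 9\right) = 20195 \left(-7235\right) = -146110825$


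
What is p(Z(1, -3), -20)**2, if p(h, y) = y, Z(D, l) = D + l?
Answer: 400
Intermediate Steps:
p(Z(1, -3), -20)**2 = (-20)**2 = 400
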